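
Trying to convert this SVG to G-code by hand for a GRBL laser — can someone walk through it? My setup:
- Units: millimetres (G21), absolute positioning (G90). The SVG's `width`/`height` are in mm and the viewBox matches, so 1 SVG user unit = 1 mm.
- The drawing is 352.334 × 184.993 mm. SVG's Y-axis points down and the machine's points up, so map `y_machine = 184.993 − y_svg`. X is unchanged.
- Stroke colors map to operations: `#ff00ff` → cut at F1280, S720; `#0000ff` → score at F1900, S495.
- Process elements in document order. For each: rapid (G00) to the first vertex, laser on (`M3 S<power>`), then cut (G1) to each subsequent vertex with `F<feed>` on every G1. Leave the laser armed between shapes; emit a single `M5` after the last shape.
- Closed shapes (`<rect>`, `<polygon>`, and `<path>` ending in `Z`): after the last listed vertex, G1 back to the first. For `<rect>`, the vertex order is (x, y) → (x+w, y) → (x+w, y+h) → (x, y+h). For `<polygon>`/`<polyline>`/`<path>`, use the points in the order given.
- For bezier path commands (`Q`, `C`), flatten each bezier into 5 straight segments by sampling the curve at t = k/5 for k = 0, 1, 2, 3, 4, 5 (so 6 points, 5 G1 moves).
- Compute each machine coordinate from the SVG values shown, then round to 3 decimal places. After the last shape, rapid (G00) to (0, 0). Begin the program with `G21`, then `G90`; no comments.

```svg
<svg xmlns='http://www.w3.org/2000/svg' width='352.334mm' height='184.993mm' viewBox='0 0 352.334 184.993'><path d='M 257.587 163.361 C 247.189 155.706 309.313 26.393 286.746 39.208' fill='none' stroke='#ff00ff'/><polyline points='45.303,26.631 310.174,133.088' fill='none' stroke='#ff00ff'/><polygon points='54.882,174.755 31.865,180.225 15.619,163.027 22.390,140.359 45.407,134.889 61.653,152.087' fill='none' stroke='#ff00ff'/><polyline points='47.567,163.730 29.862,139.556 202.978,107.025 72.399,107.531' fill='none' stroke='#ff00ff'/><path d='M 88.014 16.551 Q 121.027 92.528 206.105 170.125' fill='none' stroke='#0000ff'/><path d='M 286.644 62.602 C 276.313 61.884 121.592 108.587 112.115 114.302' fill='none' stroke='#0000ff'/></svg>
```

Since the viewBox matches the mm dimensions, user units are millimetres directly. The only transform is the Y-flip y_m = 184.993 − y_svg.

Shape 1 is a cubic bezier drawn with `<path>`. Its stroke #ff00ff means cut at S720, F1280. After flipping Y the toolpath is (257.587,21.632) → (258.793,38.714) → (269.858,72.332) → (283.236,109.824) → (291.381,138.529) → (286.746,145.785).

Shape 2 is a line segment drawn with `<polyline>`. Its stroke #ff00ff means cut at S720, F1280. After flipping Y the toolpath is (45.303,158.362) → (310.174,51.905).

Shape 3 is a regular polygon drawn with `<polygon>`. Its stroke #ff00ff means cut at S720, F1280. After flipping Y the toolpath is (54.882,10.238) → (31.865,4.768) → (15.619,21.966) → (22.390,44.634) → (45.407,50.104) → (61.653,32.906) → (54.882,10.238), returning to the start.

Shape 4 is a open polyline drawn with `<polyline>`. Its stroke #ff00ff means cut at S720, F1280. After flipping Y the toolpath is (47.567,21.263) → (29.862,45.437) → (202.978,77.968) → (72.399,77.462).

Shape 5 is a quadratic bezier drawn with `<path>`. Its stroke #0000ff means score at S495, F1900. After flipping Y the toolpath is (88.014,168.442) → (103.302,137.986) → (122.755,107.401) → (146.373,76.686) → (174.156,45.842) → (206.105,14.868).

Shape 6 is a cubic bezier drawn with `<path>`. Its stroke #0000ff means score at S495, F1900. After flipping Y the toolpath is (286.644,122.391) → (265.436,117.839) → (223.476,106.149) → (174.668,91.565) → (132.913,78.331) → (112.115,70.691).

G21
G90
G00 X257.587 Y21.632
M3 S720
G1 X258.793 Y38.714 F1280
G1 X269.858 Y72.332 F1280
G1 X283.236 Y109.824 F1280
G1 X291.381 Y138.529 F1280
G1 X286.746 Y145.785 F1280
G00 X45.303 Y158.362
M3 S720
G1 X310.174 Y51.905 F1280
G00 X54.882 Y10.238
M3 S720
G1 X31.865 Y4.768 F1280
G1 X15.619 Y21.966 F1280
G1 X22.390 Y44.634 F1280
G1 X45.407 Y50.104 F1280
G1 X61.653 Y32.906 F1280
G1 X54.882 Y10.238 F1280
G00 X47.567 Y21.263
M3 S720
G1 X29.862 Y45.437 F1280
G1 X202.978 Y77.968 F1280
G1 X72.399 Y77.462 F1280
G00 X88.014 Y168.442
M3 S495
G1 X103.302 Y137.986 F1900
G1 X122.755 Y107.401 F1900
G1 X146.373 Y76.686 F1900
G1 X174.156 Y45.842 F1900
G1 X206.105 Y14.868 F1900
G00 X286.644 Y122.391
M3 S495
G1 X265.436 Y117.839 F1900
G1 X223.476 Y106.149 F1900
G1 X174.668 Y91.565 F1900
G1 X132.913 Y78.331 F1900
G1 X112.115 Y70.691 F1900
M5
G00 X0.000 Y0.000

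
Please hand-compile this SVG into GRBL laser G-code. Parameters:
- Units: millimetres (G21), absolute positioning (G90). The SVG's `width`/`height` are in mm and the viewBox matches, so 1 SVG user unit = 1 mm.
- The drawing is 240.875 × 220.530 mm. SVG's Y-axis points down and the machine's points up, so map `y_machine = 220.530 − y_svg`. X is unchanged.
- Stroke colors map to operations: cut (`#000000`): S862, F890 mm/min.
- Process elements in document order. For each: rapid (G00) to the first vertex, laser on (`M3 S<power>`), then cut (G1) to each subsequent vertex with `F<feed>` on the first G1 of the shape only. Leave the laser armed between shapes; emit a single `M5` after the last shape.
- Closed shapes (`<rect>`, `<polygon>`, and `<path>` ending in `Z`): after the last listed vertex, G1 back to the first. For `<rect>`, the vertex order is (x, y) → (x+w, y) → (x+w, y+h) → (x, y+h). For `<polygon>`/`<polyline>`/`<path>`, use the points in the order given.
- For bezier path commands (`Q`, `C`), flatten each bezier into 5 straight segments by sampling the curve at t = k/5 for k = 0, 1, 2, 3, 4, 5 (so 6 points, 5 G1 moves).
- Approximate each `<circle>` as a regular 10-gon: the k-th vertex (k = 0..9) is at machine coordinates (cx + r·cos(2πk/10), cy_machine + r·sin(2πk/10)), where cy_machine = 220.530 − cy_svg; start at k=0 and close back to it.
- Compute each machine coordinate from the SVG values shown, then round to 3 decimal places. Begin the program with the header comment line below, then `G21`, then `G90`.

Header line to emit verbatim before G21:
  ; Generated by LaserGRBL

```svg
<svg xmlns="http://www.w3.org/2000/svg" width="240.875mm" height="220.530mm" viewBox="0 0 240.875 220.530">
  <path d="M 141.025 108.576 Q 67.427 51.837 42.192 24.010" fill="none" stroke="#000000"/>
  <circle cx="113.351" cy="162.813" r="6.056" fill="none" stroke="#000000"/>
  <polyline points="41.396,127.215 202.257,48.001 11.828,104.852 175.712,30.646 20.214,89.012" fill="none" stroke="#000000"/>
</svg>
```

; Generated by LaserGRBL
G21
G90
G00 X141.025 Y111.954
M3 S862
G1 X113.520 Y133.493 F890
G1 X89.885 Y152.719
G1 X70.118 Y169.632
G1 X54.221 Y184.233
G1 X42.192 Y196.520
G00 X119.407 Y57.717
M3 S862
G1 X118.250 Y61.277 F890
G1 X115.222 Y63.477
G1 X111.480 Y63.477
G1 X108.452 Y61.277
G1 X107.295 Y57.717
G1 X108.452 Y54.157
G1 X111.480 Y51.957
G1 X115.222 Y51.957
G1 X118.250 Y54.157
G1 X119.407 Y57.717
G00 X41.396 Y93.315
M3 S862
G1 X202.257 Y172.529 F890
G1 X11.828 Y115.678
G1 X175.712 Y189.884
G1 X20.214 Y131.518
M5

Since the viewBox matches the mm dimensions, user units are millimetres directly. The only transform is the Y-flip y_m = 220.530 − y_svg.

Shape 1 is a quadratic bezier drawn with `<path>`. Its stroke #000000 means cut at S862, F890. After flipping Y the toolpath is (141.025,111.954) → (113.520,133.493) → (89.885,152.719) → (70.118,169.632) → (54.221,184.233) → (42.192,196.520).

Shape 2 is a circle drawn with `<circle>`. Its stroke #000000 means cut at S862, F890. After flipping Y the toolpath is (119.407,57.717) → (118.250,61.277) → (115.222,63.477) → (111.480,63.477) → (108.452,61.277) → (107.295,57.717) → (108.452,54.157) → (111.480,51.957) → (115.222,51.957) → (118.250,54.157) → (119.407,57.717), returning to the start.

Shape 3 is a open polyline drawn with `<polyline>`. Its stroke #000000 means cut at S862, F890. After flipping Y the toolpath is (41.396,93.315) → (202.257,172.529) → (11.828,115.678) → (175.712,189.884) → (20.214,131.518).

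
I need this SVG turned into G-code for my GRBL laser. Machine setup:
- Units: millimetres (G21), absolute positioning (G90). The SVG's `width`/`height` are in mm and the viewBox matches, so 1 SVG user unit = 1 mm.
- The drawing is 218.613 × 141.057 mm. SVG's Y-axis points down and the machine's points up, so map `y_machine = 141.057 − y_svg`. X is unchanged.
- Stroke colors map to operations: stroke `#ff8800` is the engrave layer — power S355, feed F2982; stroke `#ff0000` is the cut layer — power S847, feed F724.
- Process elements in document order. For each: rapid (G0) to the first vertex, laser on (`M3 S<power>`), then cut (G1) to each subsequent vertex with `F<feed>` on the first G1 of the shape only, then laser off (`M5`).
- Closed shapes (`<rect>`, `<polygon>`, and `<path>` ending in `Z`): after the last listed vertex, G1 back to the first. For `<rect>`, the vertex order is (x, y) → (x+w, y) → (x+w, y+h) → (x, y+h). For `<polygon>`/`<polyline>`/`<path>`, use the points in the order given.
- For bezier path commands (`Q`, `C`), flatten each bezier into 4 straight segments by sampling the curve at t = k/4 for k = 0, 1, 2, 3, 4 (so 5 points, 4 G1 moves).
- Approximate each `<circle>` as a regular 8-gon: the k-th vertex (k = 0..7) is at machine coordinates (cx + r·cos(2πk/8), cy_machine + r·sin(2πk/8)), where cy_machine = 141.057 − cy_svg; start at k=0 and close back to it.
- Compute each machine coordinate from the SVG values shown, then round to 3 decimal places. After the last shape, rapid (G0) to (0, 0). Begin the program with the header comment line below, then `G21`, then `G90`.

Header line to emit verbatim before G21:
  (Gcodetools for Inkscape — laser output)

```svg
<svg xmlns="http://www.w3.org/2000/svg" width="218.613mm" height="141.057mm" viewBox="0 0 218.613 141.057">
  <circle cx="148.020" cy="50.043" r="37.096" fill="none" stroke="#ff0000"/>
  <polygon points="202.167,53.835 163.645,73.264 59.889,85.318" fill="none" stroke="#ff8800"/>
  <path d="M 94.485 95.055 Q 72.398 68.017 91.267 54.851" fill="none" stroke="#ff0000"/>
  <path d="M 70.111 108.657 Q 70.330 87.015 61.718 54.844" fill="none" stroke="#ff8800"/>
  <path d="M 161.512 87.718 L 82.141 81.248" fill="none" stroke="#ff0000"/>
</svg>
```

1 u = 1 mm; y_m = 141.057 − y.

[1] `<circle>` circle, #ff0000→cut S847 F724: (185.116,91.014) → (174.251,117.245) → (148.020,128.110) → (121.789,117.245) → (110.924,91.014) → (121.789,64.783) → (148.020,53.918) → (174.251,64.783) → (185.116,91.014) (closed)

[2] `<polygon>` closed polygon, #ff8800→engrave S355 F2982: (202.167,87.222) → (163.645,67.793) → (59.889,55.739) → (202.167,87.222) (closed)

[3] `<path>` quadratic bezier, #ff0000→cut S847 F724: (94.485,46.002) → (86.001,58.654) → (82.637,69.572) → (84.392,78.756) → (91.267,86.206)

[4] `<path>` quadratic bezier, #ff8800→engrave S355 F2982: (70.111,32.400) → (69.669,43.879) → (68.122,56.674) → (65.472,70.786) → (61.718,86.213)

[5] `<path>` line segment, #ff0000→cut S847 F724: (161.512,53.339) → (82.141,59.809)

(Gcodetools for Inkscape — laser output)
G21
G90
G0 X185.116 Y91.014
M3 S847
G1 X174.251 Y117.245 F724
G1 X148.020 Y128.110
G1 X121.789 Y117.245
G1 X110.924 Y91.014
G1 X121.789 Y64.783
G1 X148.020 Y53.918
G1 X174.251 Y64.783
G1 X185.116 Y91.014
M5
G0 X202.167 Y87.222
M3 S355
G1 X163.645 Y67.793 F2982
G1 X59.889 Y55.739
G1 X202.167 Y87.222
M5
G0 X94.485 Y46.002
M3 S847
G1 X86.001 Y58.654 F724
G1 X82.637 Y69.572
G1 X84.392 Y78.756
G1 X91.267 Y86.206
M5
G0 X70.111 Y32.400
M3 S355
G1 X69.669 Y43.879 F2982
G1 X68.122 Y56.674
G1 X65.472 Y70.786
G1 X61.718 Y86.213
M5
G0 X161.512 Y53.339
M3 S847
G1 X82.141 Y59.809 F724
M5
G0 X0.000 Y0.000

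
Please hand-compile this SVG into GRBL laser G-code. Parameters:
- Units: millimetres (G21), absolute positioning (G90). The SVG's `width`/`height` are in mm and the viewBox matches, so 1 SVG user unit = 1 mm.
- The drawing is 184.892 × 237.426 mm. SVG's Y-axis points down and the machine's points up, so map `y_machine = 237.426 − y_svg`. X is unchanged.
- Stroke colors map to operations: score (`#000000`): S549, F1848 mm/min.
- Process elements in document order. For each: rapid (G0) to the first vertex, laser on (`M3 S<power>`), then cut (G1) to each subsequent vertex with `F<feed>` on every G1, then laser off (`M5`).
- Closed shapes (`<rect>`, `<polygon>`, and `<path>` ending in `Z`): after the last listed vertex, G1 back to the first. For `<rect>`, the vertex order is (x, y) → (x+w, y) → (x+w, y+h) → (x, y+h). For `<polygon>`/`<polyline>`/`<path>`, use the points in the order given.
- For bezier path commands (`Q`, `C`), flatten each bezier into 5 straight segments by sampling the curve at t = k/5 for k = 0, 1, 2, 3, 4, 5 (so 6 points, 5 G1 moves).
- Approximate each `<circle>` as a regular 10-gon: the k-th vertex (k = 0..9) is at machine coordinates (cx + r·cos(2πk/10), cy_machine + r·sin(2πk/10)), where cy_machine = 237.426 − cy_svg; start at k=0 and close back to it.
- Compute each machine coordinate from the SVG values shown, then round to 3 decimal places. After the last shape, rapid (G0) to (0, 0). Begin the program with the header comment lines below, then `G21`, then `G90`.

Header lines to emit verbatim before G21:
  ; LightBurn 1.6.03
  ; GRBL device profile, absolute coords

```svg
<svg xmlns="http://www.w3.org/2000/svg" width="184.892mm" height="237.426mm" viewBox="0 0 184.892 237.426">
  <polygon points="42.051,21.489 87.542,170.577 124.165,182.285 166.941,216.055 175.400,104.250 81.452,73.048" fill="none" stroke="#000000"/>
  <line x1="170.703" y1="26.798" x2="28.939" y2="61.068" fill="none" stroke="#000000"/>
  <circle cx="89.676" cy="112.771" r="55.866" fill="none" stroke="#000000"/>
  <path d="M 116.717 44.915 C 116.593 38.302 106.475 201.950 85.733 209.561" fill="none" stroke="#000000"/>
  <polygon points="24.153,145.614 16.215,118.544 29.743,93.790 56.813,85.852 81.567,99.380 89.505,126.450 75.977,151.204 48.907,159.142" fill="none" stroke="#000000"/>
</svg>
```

; LightBurn 1.6.03
; GRBL device profile, absolute coords
G21
G90
G0 X42.051 Y215.937
M3 S549
G1 X87.542 Y66.849 F1848
G1 X124.165 Y55.141 F1848
G1 X166.941 Y21.371 F1848
G1 X175.400 Y133.176 F1848
G1 X81.452 Y164.378 F1848
G1 X42.051 Y215.937 F1848
M5
G0 X170.703 Y210.628
M3 S549
G1 X28.939 Y176.358 F1848
M5
G0 X145.542 Y124.655
M3 S549
G1 X134.873 Y157.492 F1848
G1 X106.940 Y177.787 F1848
G1 X72.412 Y177.787 F1848
G1 X44.479 Y157.492 F1848
G1 X33.810 Y124.655 F1848
G1 X44.479 Y91.818 F1848
G1 X72.412 Y71.523 F1848
G1 X106.940 Y71.523 F1848
G1 X134.873 Y91.818 F1848
G1 X145.542 Y124.655 F1848
M5
G0 X116.717 Y192.511
M3 S549
G1 X115.438 Y178.658 F1848
G1 X111.731 Y139.604 F1848
G1 X105.564 Y91.013 F1848
G1 X96.908 Y48.546 F1848
G1 X85.733 Y27.865 F1848
M5
G0 X24.153 Y91.812
M3 S549
G1 X16.215 Y118.882 F1848
G1 X29.743 Y143.636 F1848
G1 X56.813 Y151.574 F1848
G1 X81.567 Y138.046 F1848
G1 X89.505 Y110.976 F1848
G1 X75.977 Y86.222 F1848
G1 X48.907 Y78.284 F1848
G1 X24.153 Y91.812 F1848
M5
G0 X0.000 Y0.000

1 u = 1 mm; y_m = 237.426 − y.

[1] `<polygon>` closed polygon, #000000→score S549 F1848: (42.051,215.937) → (87.542,66.849) → (124.165,55.141) → (166.941,21.371) → (175.400,133.176) → (81.452,164.378) → (42.051,215.937) (closed)

[2] `<line>` line segment, #000000→score S549 F1848: (170.703,210.628) → (28.939,176.358)

[3] `<circle>` circle, #000000→score S549 F1848: (145.542,124.655) → (134.873,157.492) → (106.940,177.787) → (72.412,177.787) → (44.479,157.492) → (33.810,124.655) → (44.479,91.818) → (72.412,71.523) → (106.940,71.523) → (134.873,91.818) → (145.542,124.655) (closed)

[4] `<path>` cubic bezier, #000000→score S549 F1848: (116.717,192.511) → (115.438,178.658) → (111.731,139.604) → (105.564,91.013) → (96.908,48.546) → (85.733,27.865)

[5] `<polygon>` regular polygon, #000000→score S549 F1848: (24.153,91.812) → (16.215,118.882) → (29.743,143.636) → (56.813,151.574) → (81.567,138.046) → (89.505,110.976) → (75.977,86.222) → (48.907,78.284) → (24.153,91.812) (closed)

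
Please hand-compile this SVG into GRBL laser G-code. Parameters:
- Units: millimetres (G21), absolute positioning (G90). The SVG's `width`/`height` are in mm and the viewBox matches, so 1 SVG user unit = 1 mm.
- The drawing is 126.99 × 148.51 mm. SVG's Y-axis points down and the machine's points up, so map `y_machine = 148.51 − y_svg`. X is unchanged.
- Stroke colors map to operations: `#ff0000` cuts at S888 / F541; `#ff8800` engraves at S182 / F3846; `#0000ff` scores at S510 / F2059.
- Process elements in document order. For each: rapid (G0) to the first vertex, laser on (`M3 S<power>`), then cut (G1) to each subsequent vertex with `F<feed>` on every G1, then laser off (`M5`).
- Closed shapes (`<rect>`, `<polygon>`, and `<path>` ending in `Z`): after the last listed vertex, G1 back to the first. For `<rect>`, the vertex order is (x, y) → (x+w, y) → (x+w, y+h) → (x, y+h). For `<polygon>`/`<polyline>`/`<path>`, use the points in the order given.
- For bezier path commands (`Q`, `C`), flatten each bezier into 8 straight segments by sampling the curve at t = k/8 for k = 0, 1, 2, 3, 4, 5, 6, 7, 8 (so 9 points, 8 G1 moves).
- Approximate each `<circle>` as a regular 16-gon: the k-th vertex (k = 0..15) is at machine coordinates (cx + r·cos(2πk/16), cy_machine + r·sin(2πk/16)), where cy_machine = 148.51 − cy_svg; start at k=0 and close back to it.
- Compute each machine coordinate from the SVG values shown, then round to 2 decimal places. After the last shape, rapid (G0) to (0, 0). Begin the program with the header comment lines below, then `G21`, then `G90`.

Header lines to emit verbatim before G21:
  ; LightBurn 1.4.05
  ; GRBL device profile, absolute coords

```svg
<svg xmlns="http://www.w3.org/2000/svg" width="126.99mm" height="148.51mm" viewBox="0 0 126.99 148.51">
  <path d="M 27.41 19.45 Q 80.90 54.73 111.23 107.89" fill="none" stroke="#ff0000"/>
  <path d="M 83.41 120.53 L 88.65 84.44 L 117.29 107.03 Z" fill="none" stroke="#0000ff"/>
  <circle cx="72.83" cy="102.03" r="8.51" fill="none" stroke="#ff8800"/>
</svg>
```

; LightBurn 1.4.05
; GRBL device profile, absolute coords
G21
G90
G0 X27.41 Y129.06
M3 S888
G1 X40.42 Y119.96 F541
G1 X52.71 Y110.30 F541
G1 X64.27 Y100.09 F541
G1 X75.11 Y89.31 F541
G1 X85.23 Y77.98 F541
G1 X94.62 Y66.08 F541
G1 X103.29 Y53.63 F541
G1 X111.23 Y40.62 F541
M5
G0 X83.41 Y27.98
M3 S510
G1 X88.65 Y64.07 F2059
G1 X117.29 Y41.48 F2059
G1 X83.41 Y27.98 F2059
M5
G0 X81.34 Y46.48
M3 S182
G1 X80.69 Y49.74 F3846
G1 X78.85 Y52.50 F3846
G1 X76.09 Y54.34 F3846
G1 X72.83 Y54.99 F3846
G1 X69.57 Y54.34 F3846
G1 X66.81 Y52.50 F3846
G1 X64.97 Y49.74 F3846
G1 X64.32 Y46.48 F3846
G1 X64.97 Y43.22 F3846
G1 X66.81 Y40.46 F3846
G1 X69.57 Y38.62 F3846
G1 X72.83 Y37.97 F3846
G1 X76.09 Y38.62 F3846
G1 X78.85 Y40.46 F3846
G1 X80.69 Y43.22 F3846
G1 X81.34 Y46.48 F3846
M5
G0 X0.00 Y0.00

1 u = 1 mm; y_m = 148.51 − y.

[1] `<path>` quadratic bezier, #ff0000→cut S888 F541: (27.41,129.06) → (40.42,119.96) → (52.71,110.30) → (64.27,100.09) → (75.11,89.31) → (85.23,77.98) → (94.62,66.08) → (103.29,53.63) → (111.23,40.62)

[2] `<path>` regular polygon, #0000ff→score S510 F2059: (83.41,27.98) → (88.65,64.07) → (117.29,41.48) → (83.41,27.98) (closed)

[3] `<circle>` circle, #ff8800→engrave S182 F3846: (81.34,46.48) → (80.69,49.74) → (78.85,52.50) → (76.09,54.34) → (72.83,54.99) → (69.57,54.34) → (66.81,52.50) → (64.97,49.74) → (64.32,46.48) → (64.97,43.22) → (66.81,40.46) → (69.57,38.62) → (72.83,37.97) → (76.09,38.62) → (78.85,40.46) → (80.69,43.22) → (81.34,46.48) (closed)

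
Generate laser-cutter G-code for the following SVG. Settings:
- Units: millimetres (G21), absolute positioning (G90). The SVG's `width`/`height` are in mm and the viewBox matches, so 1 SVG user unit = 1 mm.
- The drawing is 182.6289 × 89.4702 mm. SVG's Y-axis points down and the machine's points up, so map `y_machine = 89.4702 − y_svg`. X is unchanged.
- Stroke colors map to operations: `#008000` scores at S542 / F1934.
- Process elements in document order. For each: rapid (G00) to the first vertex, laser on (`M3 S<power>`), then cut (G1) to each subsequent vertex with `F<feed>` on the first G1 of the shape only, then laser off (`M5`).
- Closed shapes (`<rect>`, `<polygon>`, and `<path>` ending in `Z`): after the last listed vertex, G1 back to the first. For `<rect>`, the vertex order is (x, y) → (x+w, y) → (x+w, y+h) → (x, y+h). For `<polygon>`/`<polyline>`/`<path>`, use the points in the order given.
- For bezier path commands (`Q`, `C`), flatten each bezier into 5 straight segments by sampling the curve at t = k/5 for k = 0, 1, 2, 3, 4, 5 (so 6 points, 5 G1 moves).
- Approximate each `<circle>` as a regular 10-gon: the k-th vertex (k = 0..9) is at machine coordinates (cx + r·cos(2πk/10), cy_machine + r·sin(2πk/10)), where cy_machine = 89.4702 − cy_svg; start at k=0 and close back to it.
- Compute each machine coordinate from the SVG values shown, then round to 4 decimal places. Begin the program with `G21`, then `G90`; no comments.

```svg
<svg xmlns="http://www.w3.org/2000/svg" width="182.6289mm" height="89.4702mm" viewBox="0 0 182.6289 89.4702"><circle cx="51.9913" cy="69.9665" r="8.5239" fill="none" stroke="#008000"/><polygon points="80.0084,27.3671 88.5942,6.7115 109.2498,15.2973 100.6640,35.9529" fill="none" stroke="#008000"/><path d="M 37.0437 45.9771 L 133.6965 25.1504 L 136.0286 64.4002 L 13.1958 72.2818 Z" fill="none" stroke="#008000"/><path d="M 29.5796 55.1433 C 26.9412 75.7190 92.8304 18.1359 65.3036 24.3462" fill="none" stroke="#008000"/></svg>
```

Since the viewBox matches the mm dimensions, user units are millimetres directly. The only transform is the Y-flip y_m = 89.4702 − y_svg.

Shape 1 is a circle drawn with `<circle>`. Its stroke #008000 means score at S542, F1934. After flipping Y the toolpath is (60.5152,19.5037) → (58.8873,24.5139) → (54.6253,27.6104) → (49.3573,27.6104) → (45.0953,24.5139) → (43.4674,19.5037) → (45.0953,14.4935) → (49.3573,11.3970) → (54.6253,11.3970) → (58.8873,14.4935) → (60.5152,19.5037), returning to the start.

Shape 2 is a regular polygon drawn with `<polygon>`. Its stroke #008000 means score at S542, F1934. After flipping Y the toolpath is (80.0084,62.1031) → (88.5942,82.7587) → (109.2498,74.1729) → (100.6640,53.5173) → (80.0084,62.1031), returning to the start.

Shape 3 is a closed polygon drawn with `<path>`. Its stroke #008000 means score at S542, F1934. After flipping Y the toolpath is (37.0437,43.4931) → (133.6965,64.3198) → (136.0286,25.0700) → (13.1958,17.1884) → (37.0437,43.4931), returning to the start.

Shape 4 is a cubic bezier drawn with `<path>`. Its stroke #008000 means score at S542, F1934. After flipping Y the toolpath is (29.5796,34.3269) → (34.9243,30.2249) → (48.9424,38.0673) → (63.8605,51.0405) → (71.9053,62.3306) → (65.3036,65.1240).

G21
G90
G00 X60.5152 Y19.5037
M3 S542
G1 X58.8873 Y24.5139 F1934
G1 X54.6253 Y27.6104
G1 X49.3573 Y27.6104
G1 X45.0953 Y24.5139
G1 X43.4674 Y19.5037
G1 X45.0953 Y14.4935
G1 X49.3573 Y11.3970
G1 X54.6253 Y11.3970
G1 X58.8873 Y14.4935
G1 X60.5152 Y19.5037
M5
G00 X80.0084 Y62.1031
M3 S542
G1 X88.5942 Y82.7587 F1934
G1 X109.2498 Y74.1729
G1 X100.6640 Y53.5173
G1 X80.0084 Y62.1031
M5
G00 X37.0437 Y43.4931
M3 S542
G1 X133.6965 Y64.3198 F1934
G1 X136.0286 Y25.0700
G1 X13.1958 Y17.1884
G1 X37.0437 Y43.4931
M5
G00 X29.5796 Y34.3269
M3 S542
G1 X34.9243 Y30.2249 F1934
G1 X48.9424 Y38.0673
G1 X63.8605 Y51.0405
G1 X71.9053 Y62.3306
G1 X65.3036 Y65.1240
M5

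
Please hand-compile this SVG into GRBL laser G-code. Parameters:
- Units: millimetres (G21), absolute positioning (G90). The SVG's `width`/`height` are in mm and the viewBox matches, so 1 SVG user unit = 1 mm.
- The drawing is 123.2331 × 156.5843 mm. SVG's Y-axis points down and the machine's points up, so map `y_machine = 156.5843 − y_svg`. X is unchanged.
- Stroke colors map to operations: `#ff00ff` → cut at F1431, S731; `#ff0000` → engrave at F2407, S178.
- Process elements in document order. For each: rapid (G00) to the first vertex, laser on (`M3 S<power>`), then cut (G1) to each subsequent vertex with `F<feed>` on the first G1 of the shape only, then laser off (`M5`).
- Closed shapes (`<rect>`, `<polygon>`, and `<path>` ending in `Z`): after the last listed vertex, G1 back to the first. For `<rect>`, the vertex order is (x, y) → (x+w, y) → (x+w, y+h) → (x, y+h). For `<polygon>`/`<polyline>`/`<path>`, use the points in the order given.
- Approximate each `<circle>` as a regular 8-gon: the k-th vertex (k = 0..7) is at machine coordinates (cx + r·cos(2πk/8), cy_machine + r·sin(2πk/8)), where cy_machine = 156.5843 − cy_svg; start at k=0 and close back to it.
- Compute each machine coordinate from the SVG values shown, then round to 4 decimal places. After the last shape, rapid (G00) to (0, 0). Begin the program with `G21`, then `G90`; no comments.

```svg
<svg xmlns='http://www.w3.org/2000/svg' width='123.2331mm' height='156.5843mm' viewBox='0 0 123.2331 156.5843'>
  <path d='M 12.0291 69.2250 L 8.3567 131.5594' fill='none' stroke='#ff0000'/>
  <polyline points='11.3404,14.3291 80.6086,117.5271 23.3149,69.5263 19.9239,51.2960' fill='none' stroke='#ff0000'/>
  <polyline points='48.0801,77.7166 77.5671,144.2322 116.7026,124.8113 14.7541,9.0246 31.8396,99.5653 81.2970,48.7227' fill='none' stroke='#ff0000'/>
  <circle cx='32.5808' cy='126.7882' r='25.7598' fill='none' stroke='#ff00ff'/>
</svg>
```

Since the viewBox matches the mm dimensions, user units are millimetres directly. The only transform is the Y-flip y_m = 156.5843 − y_svg.

Shape 1 is a line segment drawn with `<path>`. Its stroke #ff0000 means engrave at S178, F2407. After flipping Y the toolpath is (12.0291,87.3593) → (8.3567,25.0249).

Shape 2 is a open polyline drawn with `<polyline>`. Its stroke #ff0000 means engrave at S178, F2407. After flipping Y the toolpath is (11.3404,142.2552) → (80.6086,39.0572) → (23.3149,87.0580) → (19.9239,105.2883).

Shape 3 is a open polyline drawn with `<polyline>`. Its stroke #ff0000 means engrave at S178, F2407. After flipping Y the toolpath is (48.0801,78.8677) → (77.5671,12.3521) → (116.7026,31.7730) → (14.7541,147.5597) → (31.8396,57.0190) → (81.2970,107.8616).

Shape 4 is a circle drawn with `<circle>`. Its stroke #ff00ff means cut at S731, F1431. After flipping Y the toolpath is (58.3406,29.7961) → (50.7957,48.0110) → (32.5808,55.5559) → (14.3659,48.0110) → (6.8210,29.7961) → (14.3659,11.5812) → (32.5808,4.0363) → (50.7957,11.5812) → (58.3406,29.7961), returning to the start.

G21
G90
G00 X12.0291 Y87.3593
M3 S178
G1 X8.3567 Y25.0249 F2407
M5
G00 X11.3404 Y142.2552
M3 S178
G1 X80.6086 Y39.0572 F2407
G1 X23.3149 Y87.0580
G1 X19.9239 Y105.2883
M5
G00 X48.0801 Y78.8677
M3 S178
G1 X77.5671 Y12.3521 F2407
G1 X116.7026 Y31.7730
G1 X14.7541 Y147.5597
G1 X31.8396 Y57.0190
G1 X81.2970 Y107.8616
M5
G00 X58.3406 Y29.7961
M3 S731
G1 X50.7957 Y48.0110 F1431
G1 X32.5808 Y55.5559
G1 X14.3659 Y48.0110
G1 X6.8210 Y29.7961
G1 X14.3659 Y11.5812
G1 X32.5808 Y4.0363
G1 X50.7957 Y11.5812
G1 X58.3406 Y29.7961
M5
G00 X0.0000 Y0.0000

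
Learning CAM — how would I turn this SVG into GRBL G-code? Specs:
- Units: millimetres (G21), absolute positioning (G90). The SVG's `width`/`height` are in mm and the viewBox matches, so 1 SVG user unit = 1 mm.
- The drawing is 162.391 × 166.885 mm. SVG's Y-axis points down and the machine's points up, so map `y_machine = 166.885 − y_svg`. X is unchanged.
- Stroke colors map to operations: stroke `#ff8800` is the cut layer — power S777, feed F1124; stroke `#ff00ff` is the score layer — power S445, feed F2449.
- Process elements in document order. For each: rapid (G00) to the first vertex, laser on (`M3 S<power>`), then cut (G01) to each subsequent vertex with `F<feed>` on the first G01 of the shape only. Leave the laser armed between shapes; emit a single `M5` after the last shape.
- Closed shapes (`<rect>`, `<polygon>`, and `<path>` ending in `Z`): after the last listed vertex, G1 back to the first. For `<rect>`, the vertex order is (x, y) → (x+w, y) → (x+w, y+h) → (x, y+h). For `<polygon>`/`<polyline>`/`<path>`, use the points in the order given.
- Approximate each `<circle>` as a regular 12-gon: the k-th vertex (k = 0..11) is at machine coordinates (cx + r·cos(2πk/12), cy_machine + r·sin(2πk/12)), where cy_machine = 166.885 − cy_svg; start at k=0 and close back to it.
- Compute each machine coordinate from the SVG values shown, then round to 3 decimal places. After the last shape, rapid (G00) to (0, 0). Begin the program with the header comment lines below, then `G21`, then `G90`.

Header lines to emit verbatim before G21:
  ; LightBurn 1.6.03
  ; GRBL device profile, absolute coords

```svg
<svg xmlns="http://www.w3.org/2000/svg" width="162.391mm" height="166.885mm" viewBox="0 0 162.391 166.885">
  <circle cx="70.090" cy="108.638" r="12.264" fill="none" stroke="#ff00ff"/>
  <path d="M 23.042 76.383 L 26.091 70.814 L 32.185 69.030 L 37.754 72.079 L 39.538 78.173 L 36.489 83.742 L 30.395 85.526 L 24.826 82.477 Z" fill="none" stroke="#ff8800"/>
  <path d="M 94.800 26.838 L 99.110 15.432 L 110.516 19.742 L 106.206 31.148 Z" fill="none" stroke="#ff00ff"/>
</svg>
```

; LightBurn 1.6.03
; GRBL device profile, absolute coords
G21
G90
G00 X82.354 Y58.247
M3 S445
G01 X80.711 Y64.379 F2449
G01 X76.222 Y68.868
G01 X70.090 Y70.511
G01 X63.958 Y68.868
G01 X59.469 Y64.379
G01 X57.826 Y58.247
G01 X59.469 Y52.115
G01 X63.958 Y47.626
G01 X70.090 Y45.983
G01 X76.222 Y47.626
G01 X80.711 Y52.115
G01 X82.354 Y58.247
G00 X23.042 Y90.502
M3 S777
G01 X26.091 Y96.071 F1124
G01 X32.185 Y97.855
G01 X37.754 Y94.806
G01 X39.538 Y88.712
G01 X36.489 Y83.143
G01 X30.395 Y81.359
G01 X24.826 Y84.408
G01 X23.042 Y90.502
G00 X94.800 Y140.047
M3 S445
G01 X99.110 Y151.453 F2449
G01 X110.516 Y147.143
G01 X106.206 Y135.737
G01 X94.800 Y140.047
M5
G00 X0.000 Y0.000

viewBox `0 0 162.391 166.885` with mm width/height → 1 unit = 1 mm. Flip: y_m = 166.885 − y_svg.

**Shape 1** — `<circle>` circle, stroke `#ff00ff` → score (S445, F2449). Machine vertices: (82.354,58.247) → (80.711,64.379) → (76.222,68.868) → (70.090,70.511) → (63.958,68.868) → (59.469,64.379) → (57.826,58.247) → (59.469,52.115) → (63.958,47.626) → (70.090,45.983) → (76.222,47.626) → (80.711,52.115) → (82.354,58.247). Closed: final G1 returns to the first vertex.

**Shape 2** — `<path>` regular polygon, stroke `#ff8800` → cut (S777, F1124). Machine vertices: (23.042,90.502) → (26.091,96.071) → (32.185,97.855) → (37.754,94.806) → (39.538,88.712) → (36.489,83.143) → (30.395,81.359) → (24.826,84.408) → (23.042,90.502). Closed: final G1 returns to the first vertex.

**Shape 3** — `<path>` regular polygon, stroke `#ff00ff` → score (S445, F2449). Machine vertices: (94.800,140.047) → (99.110,151.453) → (110.516,147.143) → (106.206,135.737) → (94.800,140.047). Closed: final G1 returns to the first vertex.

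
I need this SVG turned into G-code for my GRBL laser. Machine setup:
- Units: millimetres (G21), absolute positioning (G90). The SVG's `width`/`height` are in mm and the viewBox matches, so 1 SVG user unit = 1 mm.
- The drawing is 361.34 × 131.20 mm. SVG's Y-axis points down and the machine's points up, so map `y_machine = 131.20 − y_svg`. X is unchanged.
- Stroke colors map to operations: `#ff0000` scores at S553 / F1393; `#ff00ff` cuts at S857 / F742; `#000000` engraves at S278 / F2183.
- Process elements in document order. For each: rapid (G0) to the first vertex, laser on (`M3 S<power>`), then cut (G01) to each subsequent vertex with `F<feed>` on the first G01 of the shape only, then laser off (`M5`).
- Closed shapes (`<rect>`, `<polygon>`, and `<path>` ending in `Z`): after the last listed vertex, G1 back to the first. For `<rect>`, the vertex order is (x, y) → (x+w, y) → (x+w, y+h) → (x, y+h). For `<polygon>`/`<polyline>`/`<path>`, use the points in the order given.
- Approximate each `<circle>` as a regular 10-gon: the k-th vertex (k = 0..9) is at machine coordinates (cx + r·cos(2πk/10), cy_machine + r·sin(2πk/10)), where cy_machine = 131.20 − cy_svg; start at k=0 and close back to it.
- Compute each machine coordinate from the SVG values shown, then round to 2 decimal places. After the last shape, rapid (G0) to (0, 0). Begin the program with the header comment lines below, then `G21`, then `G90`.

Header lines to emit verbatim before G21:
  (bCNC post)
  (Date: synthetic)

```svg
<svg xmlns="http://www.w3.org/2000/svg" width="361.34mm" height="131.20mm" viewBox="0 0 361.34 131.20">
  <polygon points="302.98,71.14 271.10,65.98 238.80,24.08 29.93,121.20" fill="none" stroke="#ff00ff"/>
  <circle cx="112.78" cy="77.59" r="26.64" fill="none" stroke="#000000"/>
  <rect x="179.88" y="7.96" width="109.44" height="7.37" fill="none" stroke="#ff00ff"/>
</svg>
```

viewBox `0 0 361.34 131.20` with mm width/height → 1 unit = 1 mm. Flip: y_m = 131.20 − y_svg.

**Shape 1** — `<polygon>` closed polygon, stroke `#ff00ff` → cut (S857, F742). Machine vertices: (302.98,60.06) → (271.10,65.22) → (238.80,107.12) → (29.93,10.00) → (302.98,60.06). Closed: final G1 returns to the first vertex.

**Shape 2** — `<circle>` circle, stroke `#000000` → engrave (S278, F2183). Machine vertices: (139.42,53.61) → (134.33,69.27) → (121.01,78.95) → (104.55,78.95) → (91.23,69.27) → (86.14,53.61) → (91.23,37.95) → (104.55,28.27) → (121.01,28.27) → (134.33,37.95) → (139.42,53.61). Closed: final G1 returns to the first vertex.

**Shape 3** — `<rect>` rectangle, stroke `#ff00ff` → cut (S857, F742). Machine vertices: (179.88,123.24) → (289.32,123.24) → (289.32,115.87) → (179.88,115.87) → (179.88,123.24). Closed: final G1 returns to the first vertex.

(bCNC post)
(Date: synthetic)
G21
G90
G0 X302.98 Y60.06
M3 S857
G01 X271.10 Y65.22 F742
G01 X238.80 Y107.12
G01 X29.93 Y10.00
G01 X302.98 Y60.06
M5
G0 X139.42 Y53.61
M3 S278
G01 X134.33 Y69.27 F2183
G01 X121.01 Y78.95
G01 X104.55 Y78.95
G01 X91.23 Y69.27
G01 X86.14 Y53.61
G01 X91.23 Y37.95
G01 X104.55 Y28.27
G01 X121.01 Y28.27
G01 X134.33 Y37.95
G01 X139.42 Y53.61
M5
G0 X179.88 Y123.24
M3 S857
G01 X289.32 Y123.24 F742
G01 X289.32 Y115.87
G01 X179.88 Y115.87
G01 X179.88 Y123.24
M5
G0 X0.00 Y0.00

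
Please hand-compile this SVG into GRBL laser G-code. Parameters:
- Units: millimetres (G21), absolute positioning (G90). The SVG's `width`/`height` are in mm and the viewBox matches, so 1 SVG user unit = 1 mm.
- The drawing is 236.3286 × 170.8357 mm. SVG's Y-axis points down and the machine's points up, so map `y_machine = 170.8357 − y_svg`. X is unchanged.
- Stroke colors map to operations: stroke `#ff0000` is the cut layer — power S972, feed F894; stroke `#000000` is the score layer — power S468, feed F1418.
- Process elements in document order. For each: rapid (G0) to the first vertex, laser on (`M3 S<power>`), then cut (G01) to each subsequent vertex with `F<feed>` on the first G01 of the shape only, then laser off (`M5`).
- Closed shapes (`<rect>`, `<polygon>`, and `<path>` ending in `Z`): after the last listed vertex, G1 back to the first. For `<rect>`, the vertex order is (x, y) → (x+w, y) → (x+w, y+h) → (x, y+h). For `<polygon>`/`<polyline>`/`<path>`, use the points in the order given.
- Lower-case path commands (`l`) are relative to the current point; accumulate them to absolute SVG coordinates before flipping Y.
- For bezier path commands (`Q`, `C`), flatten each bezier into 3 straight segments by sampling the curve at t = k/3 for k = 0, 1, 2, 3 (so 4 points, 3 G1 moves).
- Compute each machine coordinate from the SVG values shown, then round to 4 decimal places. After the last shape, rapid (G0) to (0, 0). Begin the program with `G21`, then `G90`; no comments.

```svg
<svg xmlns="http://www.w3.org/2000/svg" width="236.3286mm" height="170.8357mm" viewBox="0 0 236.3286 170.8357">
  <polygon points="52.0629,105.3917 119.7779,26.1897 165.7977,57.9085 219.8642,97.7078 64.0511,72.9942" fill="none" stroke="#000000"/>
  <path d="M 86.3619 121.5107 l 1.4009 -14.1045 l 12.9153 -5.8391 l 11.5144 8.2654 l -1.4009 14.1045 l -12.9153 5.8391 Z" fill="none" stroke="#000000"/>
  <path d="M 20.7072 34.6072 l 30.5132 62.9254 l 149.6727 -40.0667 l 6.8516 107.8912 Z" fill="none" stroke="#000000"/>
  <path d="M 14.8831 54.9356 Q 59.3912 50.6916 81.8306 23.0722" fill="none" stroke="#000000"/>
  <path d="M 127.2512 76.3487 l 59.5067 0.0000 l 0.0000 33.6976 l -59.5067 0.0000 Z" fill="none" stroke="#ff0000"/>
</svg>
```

G21
G90
G0 X52.0629 Y65.4440
M3 S468
G01 X119.7779 Y144.6460 F1418
G01 X165.7977 Y112.9272
G01 X219.8642 Y73.1279
G01 X64.0511 Y97.8415
G01 X52.0629 Y65.4440
M5
G0 X86.3619 Y49.3250
M3 S468
G01 X87.7628 Y63.4295 F1418
G01 X100.6781 Y69.2686
G01 X112.1925 Y61.0032
G01 X110.7916 Y46.8987
G01 X97.8763 Y41.0596
G01 X86.3619 Y49.3250
M5
G0 X20.7072 Y136.2285
M3 S468
G01 X51.2204 Y73.3031 F1418
G01 X200.8931 Y113.3698
G01 X207.7447 Y5.4786
G01 X20.7072 Y136.2285
M5
G0 X14.8831 Y115.9001
M3 S468
G01 X42.1031 Y121.3267 F1418
G01 X64.4189 Y131.9478
G01 X81.8306 Y147.7635
M5
G0 X127.2512 Y94.4870
M3 S972
G01 X186.7579 Y94.4870 F894
G01 X186.7579 Y60.7894
G01 X127.2512 Y60.7894
G01 X127.2512 Y94.4870
M5
G0 X0.0000 Y0.0000

1 u = 1 mm; y_m = 170.8357 − y.

[1] `<polygon>` closed polygon, #000000→score S468 F1418: (52.0629,65.4440) → (119.7779,144.6460) → (165.7977,112.9272) → (219.8642,73.1279) → (64.0511,97.8415) → (52.0629,65.4440) (closed)

[2] `<path>` regular polygon, #000000→score S468 F1418: (86.3619,49.3250) → (87.7628,63.4295) → (100.6781,69.2686) → (112.1925,61.0032) → (110.7916,46.8987) → (97.8763,41.0596) → (86.3619,49.3250) (closed)

[3] `<path>` closed polygon, #000000→score S468 F1418: (20.7072,136.2285) → (51.2204,73.3031) → (200.8931,113.3698) → (207.7447,5.4786) → (20.7072,136.2285) (closed)

[4] `<path>` quadratic bezier, #000000→score S468 F1418: (14.8831,115.9001) → (42.1031,121.3267) → (64.4189,131.9478) → (81.8306,147.7635)

[5] `<path>` rectangle, #ff0000→cut S972 F894: (127.2512,94.4870) → (186.7579,94.4870) → (186.7579,60.7894) → (127.2512,60.7894) → (127.2512,94.4870) (closed)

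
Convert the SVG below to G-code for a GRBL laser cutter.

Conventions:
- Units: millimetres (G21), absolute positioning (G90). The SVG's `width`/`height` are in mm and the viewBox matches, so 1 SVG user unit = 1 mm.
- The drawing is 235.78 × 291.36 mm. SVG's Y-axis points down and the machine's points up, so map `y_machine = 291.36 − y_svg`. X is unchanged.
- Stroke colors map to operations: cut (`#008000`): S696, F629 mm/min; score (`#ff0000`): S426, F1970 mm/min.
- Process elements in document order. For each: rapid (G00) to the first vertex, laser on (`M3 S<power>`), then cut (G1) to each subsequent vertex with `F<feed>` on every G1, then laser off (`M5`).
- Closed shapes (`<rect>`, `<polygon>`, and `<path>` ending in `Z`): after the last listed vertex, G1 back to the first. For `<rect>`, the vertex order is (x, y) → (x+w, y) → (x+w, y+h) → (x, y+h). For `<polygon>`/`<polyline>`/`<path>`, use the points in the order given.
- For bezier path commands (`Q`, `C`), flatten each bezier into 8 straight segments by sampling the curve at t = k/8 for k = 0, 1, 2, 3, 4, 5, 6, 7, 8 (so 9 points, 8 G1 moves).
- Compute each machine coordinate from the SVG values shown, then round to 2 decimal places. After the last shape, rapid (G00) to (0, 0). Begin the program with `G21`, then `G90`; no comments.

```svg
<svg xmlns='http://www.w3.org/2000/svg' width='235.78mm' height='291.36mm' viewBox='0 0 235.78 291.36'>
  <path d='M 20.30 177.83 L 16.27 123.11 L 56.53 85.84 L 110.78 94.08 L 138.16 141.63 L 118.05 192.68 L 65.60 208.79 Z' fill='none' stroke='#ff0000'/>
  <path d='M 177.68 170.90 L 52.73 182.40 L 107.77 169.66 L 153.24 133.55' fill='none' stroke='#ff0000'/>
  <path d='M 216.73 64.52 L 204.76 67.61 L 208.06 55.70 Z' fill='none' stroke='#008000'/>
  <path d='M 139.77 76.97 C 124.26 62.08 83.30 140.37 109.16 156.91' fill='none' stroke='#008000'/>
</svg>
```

Since the viewBox matches the mm dimensions, user units are millimetres directly. The only transform is the Y-flip y_m = 291.36 − y_svg.

Shape 1 is a regular polygon drawn with `<path>`. Its stroke #ff0000 means score at S426, F1970. After flipping Y the toolpath is (20.30,113.53) → (16.27,168.25) → (56.53,205.52) → (110.78,197.28) → (138.16,149.73) → (118.05,98.68) → (65.60,82.57) → (20.30,113.53), returning to the start.

Shape 2 is a open polyline drawn with `<path>`. Its stroke #ff0000 means score at S426, F1970. After flipping Y the toolpath is (177.68,120.46) → (52.73,108.96) → (107.77,121.70) → (153.24,157.81).

Shape 3 is a regular polygon drawn with `<path>`. Its stroke #008000 means cut at S696, F629. After flipping Y the toolpath is (216.73,226.84) → (204.76,223.75) → (208.06,235.66) → (216.73,226.84), returning to the start.

Shape 4 is a cubic bezier drawn with `<path>`. Its stroke #008000 means cut at S696, F629. After flipping Y the toolpath is (139.77,214.39) → (132.94,215.91) → (124.81,210.51) → (116.45,200.00) → (108.95,186.21) → (103.39,170.94) → (100.85,156.01) → (102.41,143.24) → (109.16,134.45).

G21
G90
G00 X20.30 Y113.53
M3 S426
G1 X16.27 Y168.25 F1970
G1 X56.53 Y205.52 F1970
G1 X110.78 Y197.28 F1970
G1 X138.16 Y149.73 F1970
G1 X118.05 Y98.68 F1970
G1 X65.60 Y82.57 F1970
G1 X20.30 Y113.53 F1970
M5
G00 X177.68 Y120.46
M3 S426
G1 X52.73 Y108.96 F1970
G1 X107.77 Y121.70 F1970
G1 X153.24 Y157.81 F1970
M5
G00 X216.73 Y226.84
M3 S696
G1 X204.76 Y223.75 F629
G1 X208.06 Y235.66 F629
G1 X216.73 Y226.84 F629
M5
G00 X139.77 Y214.39
M3 S696
G1 X132.94 Y215.91 F629
G1 X124.81 Y210.51 F629
G1 X116.45 Y200.00 F629
G1 X108.95 Y186.21 F629
G1 X103.39 Y170.94 F629
G1 X100.85 Y156.01 F629
G1 X102.41 Y143.24 F629
G1 X109.16 Y134.45 F629
M5
G00 X0.00 Y0.00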